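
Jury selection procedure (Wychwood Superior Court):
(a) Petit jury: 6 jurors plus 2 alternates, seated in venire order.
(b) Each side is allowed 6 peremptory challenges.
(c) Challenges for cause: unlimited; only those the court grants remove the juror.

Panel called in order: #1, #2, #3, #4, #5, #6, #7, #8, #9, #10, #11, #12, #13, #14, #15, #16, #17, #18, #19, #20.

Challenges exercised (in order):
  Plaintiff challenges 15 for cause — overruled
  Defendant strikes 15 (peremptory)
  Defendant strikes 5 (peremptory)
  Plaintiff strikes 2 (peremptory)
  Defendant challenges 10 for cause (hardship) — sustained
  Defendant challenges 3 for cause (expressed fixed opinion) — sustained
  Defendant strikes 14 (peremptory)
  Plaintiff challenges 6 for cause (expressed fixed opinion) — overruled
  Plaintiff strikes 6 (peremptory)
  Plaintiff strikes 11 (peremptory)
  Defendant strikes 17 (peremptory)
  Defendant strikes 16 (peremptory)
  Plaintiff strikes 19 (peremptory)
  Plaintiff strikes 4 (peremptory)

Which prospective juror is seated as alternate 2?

Removed: #2, #3, #4, #5, #6, #10, #11, #14, #15, #16, #17, #19.
Filling seats in venire order through position 8: #1, #7, #8, #9, #12, #13, #18, #20.
So alternate 2 is #20.

20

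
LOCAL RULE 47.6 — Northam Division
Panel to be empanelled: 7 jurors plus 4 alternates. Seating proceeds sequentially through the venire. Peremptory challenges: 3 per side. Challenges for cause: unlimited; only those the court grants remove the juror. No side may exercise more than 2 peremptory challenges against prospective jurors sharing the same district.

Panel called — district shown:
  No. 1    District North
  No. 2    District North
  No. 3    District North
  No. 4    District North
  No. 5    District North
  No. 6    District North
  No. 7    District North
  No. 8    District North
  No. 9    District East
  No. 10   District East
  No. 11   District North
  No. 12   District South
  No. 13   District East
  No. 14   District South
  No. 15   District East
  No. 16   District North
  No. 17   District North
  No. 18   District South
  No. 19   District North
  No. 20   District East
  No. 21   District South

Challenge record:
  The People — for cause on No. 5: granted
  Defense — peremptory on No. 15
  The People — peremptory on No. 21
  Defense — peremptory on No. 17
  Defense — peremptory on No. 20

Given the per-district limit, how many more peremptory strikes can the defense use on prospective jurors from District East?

Defense peremptories so far: #15, #17, #20 — 3 of 3 used, 0 left overall.
Against District East: #15, #20 — 2 used; per-district cap 2 leaves 0.
Binding limit: min(0, 0) = 0.

0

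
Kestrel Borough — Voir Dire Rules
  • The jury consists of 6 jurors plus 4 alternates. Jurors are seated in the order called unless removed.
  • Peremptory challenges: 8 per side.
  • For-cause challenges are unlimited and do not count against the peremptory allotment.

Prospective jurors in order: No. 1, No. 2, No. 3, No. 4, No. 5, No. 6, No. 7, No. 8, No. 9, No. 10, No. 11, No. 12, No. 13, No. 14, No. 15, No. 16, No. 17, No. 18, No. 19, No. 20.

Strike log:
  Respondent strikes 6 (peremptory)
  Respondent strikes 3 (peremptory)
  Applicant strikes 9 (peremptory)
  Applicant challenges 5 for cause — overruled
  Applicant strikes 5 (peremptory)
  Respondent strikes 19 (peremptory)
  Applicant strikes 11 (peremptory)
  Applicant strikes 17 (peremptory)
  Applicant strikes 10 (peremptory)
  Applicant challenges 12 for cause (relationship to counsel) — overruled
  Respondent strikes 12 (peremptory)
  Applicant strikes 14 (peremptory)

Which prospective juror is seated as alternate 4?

Removed: #3, #5, #6, #9, #10, #11, #12, #14, #17, #19.
Seating in order: seats 1–6 → #1, #2, #4, #7, #8, #13; alternates → #15, #16, #18, #20.
So alternate 4 is #20.

20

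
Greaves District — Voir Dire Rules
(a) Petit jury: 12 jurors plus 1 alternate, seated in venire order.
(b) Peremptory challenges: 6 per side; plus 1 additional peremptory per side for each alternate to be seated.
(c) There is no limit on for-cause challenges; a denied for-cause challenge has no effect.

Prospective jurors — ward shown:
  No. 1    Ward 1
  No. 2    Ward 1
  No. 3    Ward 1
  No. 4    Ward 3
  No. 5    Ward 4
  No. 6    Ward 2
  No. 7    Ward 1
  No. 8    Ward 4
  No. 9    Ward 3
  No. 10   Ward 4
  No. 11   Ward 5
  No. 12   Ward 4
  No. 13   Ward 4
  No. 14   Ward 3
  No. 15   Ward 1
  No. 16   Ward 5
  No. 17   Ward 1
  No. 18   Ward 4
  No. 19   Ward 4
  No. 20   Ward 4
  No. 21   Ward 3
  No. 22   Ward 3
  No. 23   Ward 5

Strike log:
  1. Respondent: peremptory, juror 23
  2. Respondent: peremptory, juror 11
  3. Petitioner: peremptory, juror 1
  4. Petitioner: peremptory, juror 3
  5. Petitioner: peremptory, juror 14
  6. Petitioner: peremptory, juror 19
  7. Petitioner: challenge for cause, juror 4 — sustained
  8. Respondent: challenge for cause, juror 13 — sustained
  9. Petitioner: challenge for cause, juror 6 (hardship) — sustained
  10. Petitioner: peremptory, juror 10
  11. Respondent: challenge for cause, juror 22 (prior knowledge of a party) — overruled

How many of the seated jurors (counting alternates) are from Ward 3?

Removed: #1, #3, #4, #6, #10, #11, #13, #14, #19, #23.
Seated (13 incl. alternates): #2, #5, #7, #8, #9, #12, #15, #16, #17, #18, #20, #21, #22.
Of those, in Ward 3: #9, #21, #22 → 3.

3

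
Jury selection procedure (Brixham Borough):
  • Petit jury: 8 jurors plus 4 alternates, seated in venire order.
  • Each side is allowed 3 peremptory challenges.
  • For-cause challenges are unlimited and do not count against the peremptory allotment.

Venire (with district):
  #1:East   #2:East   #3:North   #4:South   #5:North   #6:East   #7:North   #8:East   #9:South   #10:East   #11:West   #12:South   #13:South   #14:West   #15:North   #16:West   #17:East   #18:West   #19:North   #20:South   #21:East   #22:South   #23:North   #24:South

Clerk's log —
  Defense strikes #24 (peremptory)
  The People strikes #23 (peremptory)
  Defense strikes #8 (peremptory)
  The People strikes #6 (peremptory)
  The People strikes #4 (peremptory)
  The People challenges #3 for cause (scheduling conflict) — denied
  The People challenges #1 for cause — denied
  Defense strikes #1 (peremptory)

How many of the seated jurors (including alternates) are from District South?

3

Removed: #1, #4, #6, #8, #23, #24.
Seated (12 incl. alternates): #2, #3, #5, #7, #9, #10, #11, #12, #13, #14, #15, #16.
Of those, in District South: #9, #12, #13 → 3.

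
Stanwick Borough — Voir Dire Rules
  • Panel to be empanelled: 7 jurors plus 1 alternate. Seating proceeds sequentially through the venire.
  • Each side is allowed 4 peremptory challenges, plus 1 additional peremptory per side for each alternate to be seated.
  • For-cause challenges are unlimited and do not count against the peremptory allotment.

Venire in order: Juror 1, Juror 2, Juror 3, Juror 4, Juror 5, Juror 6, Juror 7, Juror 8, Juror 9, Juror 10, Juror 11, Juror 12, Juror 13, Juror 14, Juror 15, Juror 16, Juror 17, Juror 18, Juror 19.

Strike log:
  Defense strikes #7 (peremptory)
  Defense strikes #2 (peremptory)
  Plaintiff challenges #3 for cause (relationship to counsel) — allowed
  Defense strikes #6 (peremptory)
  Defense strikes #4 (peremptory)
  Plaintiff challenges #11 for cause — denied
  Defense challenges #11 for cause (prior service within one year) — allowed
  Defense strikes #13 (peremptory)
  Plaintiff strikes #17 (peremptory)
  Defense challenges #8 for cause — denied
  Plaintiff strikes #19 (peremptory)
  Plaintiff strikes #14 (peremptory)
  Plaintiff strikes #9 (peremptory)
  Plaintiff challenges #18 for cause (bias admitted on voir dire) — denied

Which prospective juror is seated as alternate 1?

Removed: #2, #3, #4, #6, #7, #9, #11, #13, #14, #17, #19. (#8, #18 stay — for-cause denied.)
Seating in order: seats 1–7 → #1, #5, #8, #10, #12, #15, #16; alternates → #18.
So alternate 1 is #18.

18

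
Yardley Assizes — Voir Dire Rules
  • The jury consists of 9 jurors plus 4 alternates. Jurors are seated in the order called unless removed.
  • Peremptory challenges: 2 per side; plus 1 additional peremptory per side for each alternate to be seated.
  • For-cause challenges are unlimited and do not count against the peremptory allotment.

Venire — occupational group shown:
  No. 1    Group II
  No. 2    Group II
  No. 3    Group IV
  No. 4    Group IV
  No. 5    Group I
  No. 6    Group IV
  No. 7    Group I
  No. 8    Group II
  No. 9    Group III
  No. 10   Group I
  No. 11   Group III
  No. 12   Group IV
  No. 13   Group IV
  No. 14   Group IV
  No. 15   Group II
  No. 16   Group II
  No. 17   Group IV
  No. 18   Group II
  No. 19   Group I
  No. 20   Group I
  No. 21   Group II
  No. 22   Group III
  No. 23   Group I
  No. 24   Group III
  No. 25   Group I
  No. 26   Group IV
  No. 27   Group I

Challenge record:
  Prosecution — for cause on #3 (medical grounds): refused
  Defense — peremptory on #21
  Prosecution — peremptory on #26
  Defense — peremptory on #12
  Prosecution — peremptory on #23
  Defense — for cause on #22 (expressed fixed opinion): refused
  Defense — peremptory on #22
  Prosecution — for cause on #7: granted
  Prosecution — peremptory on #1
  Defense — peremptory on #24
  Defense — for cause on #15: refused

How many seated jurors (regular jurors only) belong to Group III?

2

Removed: #1, #7, #12, #21, #22, #23, #24, #26.
Seated jurors 1–9: #2, #3, #4, #5, #6, #8, #9, #10, #11 (alternates #13, #14, #15, #16 not counted).
Of those, in Group III: #9, #11 → 2.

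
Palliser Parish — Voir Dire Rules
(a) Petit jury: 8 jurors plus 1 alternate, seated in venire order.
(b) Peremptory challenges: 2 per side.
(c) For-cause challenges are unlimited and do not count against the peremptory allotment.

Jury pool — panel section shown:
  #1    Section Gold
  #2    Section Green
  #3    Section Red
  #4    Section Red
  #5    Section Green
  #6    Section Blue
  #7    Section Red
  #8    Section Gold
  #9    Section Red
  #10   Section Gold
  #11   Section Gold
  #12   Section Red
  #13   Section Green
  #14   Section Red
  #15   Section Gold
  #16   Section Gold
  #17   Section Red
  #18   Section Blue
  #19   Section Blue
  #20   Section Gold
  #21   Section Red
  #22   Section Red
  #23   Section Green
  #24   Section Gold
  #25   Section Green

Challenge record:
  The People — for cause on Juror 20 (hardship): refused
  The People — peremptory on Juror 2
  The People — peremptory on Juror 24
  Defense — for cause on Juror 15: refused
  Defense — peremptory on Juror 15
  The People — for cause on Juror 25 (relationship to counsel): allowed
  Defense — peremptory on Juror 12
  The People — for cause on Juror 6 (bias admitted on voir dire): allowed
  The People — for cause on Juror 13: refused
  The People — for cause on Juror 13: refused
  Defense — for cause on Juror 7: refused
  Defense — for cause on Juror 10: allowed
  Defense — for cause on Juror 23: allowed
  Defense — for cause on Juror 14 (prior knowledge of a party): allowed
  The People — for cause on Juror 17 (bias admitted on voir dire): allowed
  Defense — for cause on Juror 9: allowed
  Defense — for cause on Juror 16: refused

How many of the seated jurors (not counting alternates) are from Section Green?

2

Removed: #2, #6, #9, #10, #12, #14, #15, #17, #23, #24, #25.
Seated jurors 1–8: #1, #3, #4, #5, #7, #8, #11, #13 (alternates #16 not counted).
Of those, in Section Green: #5, #13 → 2.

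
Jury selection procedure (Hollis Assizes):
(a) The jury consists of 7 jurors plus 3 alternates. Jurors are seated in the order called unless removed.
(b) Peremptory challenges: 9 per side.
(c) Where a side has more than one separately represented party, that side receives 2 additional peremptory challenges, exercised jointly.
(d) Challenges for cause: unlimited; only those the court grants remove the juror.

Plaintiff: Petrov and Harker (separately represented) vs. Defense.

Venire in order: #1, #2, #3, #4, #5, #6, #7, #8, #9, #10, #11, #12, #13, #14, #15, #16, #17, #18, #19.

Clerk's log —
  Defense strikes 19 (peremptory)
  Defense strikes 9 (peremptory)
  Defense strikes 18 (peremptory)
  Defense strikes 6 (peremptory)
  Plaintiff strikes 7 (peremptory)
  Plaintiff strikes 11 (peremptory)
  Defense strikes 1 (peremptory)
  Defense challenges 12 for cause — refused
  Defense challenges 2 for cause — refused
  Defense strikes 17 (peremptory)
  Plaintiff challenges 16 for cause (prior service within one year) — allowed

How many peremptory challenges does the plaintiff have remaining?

Plaintiff allotment: 9 base + 2 multi-party = 11.
Plaintiff peremptories used: #7, #11 — 2 (the for-cause on #16 doesn't count).
Remaining: 11 − 2 = 9.

9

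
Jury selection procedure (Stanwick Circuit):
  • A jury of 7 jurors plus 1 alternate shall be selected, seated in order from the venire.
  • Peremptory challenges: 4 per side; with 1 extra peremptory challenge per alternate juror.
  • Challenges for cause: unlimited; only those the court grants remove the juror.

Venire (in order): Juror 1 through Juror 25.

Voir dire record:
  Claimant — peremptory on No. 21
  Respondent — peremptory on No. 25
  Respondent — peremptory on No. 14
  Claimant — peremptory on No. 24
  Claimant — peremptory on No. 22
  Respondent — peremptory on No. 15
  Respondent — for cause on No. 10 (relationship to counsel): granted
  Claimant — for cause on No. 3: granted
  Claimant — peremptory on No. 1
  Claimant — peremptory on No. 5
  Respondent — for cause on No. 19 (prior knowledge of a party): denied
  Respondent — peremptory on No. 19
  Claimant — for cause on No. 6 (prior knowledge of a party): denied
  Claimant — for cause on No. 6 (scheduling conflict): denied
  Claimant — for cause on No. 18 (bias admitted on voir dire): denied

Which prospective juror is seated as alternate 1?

12

Removed: #1, #3, #5, #10, #14, #15, #19, #21, #22, #24, #25. (#6, #18 stay — for-cause denied.)
Filling seats in venire order through position 8: #2, #4, #6, #7, #8, #9, #11, #12.
So alternate 1 is #12.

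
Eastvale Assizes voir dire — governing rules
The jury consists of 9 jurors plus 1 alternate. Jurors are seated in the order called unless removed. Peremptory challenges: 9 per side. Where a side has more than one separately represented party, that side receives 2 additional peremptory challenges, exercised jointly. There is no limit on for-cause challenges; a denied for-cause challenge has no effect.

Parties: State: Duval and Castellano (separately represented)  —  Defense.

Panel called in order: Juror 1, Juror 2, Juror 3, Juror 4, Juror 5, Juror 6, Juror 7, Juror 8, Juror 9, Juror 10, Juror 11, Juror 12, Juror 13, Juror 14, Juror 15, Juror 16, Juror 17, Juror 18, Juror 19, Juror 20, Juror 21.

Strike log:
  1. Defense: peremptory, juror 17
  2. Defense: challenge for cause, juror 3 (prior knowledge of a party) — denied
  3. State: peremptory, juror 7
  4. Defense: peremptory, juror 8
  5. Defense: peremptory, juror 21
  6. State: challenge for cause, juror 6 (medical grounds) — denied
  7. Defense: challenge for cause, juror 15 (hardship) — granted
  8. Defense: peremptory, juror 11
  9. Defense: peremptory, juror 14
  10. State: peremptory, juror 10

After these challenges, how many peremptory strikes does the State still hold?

9

State allotment: 9 base + 2 multi-party = 11.
State peremptories used: #7, #10 — 2 (the for-cause on #6 doesn't count).
Remaining: 11 − 2 = 9.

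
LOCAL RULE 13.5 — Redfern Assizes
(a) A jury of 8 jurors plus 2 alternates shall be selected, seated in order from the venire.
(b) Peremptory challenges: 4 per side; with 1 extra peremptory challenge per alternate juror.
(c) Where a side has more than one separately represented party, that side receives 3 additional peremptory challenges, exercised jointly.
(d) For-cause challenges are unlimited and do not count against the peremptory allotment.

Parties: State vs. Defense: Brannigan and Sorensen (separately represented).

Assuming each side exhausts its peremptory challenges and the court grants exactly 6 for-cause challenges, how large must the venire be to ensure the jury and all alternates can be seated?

31

Seats to fill: 8 + 2 alternates = 10.
Peremptories — State: 4 + 1×2 = 6; Defense: 4 + 1×2 + 3 = 9; total 15.
For-cause removals: 6.
Minimum venire: 10 + 15 + 6 = 31.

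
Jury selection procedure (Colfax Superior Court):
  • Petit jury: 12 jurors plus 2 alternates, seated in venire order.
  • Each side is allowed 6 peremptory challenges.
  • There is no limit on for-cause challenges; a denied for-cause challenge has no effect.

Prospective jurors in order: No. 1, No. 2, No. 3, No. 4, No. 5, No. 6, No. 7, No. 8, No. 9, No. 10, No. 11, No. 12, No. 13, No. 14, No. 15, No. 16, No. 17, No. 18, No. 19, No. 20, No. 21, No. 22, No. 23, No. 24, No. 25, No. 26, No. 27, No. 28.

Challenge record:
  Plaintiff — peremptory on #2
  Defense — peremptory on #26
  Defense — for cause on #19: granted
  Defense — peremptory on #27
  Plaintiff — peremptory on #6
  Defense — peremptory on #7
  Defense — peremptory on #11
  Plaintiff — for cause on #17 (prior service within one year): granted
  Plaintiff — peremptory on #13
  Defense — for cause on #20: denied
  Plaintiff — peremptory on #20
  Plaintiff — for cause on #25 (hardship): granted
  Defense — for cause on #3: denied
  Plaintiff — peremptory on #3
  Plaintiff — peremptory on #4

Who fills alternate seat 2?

Removed: #2, #3, #4, #6, #7, #11, #13, #17, #19, #20, #25, #26, #27.
Seating in order: seats 1–12 → #1, #5, #8, #9, #10, #12, #14, #15, #16, #18, #21, #22; alternates → #23, #24.
So alternate 2 is #24.

24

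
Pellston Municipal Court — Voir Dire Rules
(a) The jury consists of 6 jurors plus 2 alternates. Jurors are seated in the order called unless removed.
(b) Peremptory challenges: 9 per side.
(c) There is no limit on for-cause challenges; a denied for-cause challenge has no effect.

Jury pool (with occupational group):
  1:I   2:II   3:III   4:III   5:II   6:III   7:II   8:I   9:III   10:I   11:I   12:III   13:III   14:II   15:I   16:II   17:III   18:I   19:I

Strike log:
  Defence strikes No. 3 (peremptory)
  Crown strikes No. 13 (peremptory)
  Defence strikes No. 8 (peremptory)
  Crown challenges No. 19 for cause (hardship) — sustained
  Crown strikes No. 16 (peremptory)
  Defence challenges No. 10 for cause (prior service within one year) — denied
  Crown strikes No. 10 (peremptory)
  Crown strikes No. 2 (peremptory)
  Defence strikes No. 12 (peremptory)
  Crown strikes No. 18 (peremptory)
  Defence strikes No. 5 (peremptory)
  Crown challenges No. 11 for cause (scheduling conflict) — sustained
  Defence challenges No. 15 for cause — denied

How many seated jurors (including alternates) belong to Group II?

Removed: #2, #3, #5, #8, #10, #11, #12, #13, #16, #18, #19.
Seated (8 incl. alternates): #1, #4, #6, #7, #9, #14, #15, #17.
Of those, in Group II: #7, #14 → 2.

2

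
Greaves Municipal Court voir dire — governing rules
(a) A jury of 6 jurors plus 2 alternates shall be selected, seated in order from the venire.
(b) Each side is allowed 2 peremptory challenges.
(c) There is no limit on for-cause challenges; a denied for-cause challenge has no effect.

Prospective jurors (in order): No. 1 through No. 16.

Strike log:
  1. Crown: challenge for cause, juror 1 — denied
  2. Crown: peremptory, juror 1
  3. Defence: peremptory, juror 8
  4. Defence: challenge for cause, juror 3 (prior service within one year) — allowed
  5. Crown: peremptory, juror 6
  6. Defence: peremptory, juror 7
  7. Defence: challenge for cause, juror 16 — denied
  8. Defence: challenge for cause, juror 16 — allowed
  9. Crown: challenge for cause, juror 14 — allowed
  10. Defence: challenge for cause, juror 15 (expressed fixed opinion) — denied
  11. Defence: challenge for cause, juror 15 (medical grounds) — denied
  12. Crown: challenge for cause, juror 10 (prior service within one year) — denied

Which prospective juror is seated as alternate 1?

12

Removed: #1, #3, #6, #7, #8, #14, #16. (#10, #15 stay — for-cause denied.)
Filling seats in venire order through position 7: #2, #4, #5, #9, #10, #11, #12.
So alternate 1 is #12.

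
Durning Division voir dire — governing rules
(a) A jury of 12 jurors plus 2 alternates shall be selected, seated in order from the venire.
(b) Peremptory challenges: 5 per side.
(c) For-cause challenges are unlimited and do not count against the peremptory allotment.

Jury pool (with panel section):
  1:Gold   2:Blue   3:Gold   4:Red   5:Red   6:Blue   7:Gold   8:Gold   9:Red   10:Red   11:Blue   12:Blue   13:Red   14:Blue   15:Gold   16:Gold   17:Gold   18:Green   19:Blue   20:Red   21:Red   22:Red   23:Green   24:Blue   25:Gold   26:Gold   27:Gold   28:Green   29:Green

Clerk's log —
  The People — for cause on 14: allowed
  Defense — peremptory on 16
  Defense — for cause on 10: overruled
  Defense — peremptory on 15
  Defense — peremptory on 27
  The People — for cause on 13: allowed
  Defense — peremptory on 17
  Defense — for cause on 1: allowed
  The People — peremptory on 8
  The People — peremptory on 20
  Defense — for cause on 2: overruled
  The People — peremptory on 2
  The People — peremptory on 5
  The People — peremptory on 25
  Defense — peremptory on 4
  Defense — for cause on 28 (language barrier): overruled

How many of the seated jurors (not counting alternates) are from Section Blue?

4

Removed: #1, #2, #4, #5, #8, #13, #14, #15, #16, #17, #20, #25, #27.
Seated jurors 1–12: #3, #6, #7, #9, #10, #11, #12, #18, #19, #21, #22, #23 (alternates #24, #26 not counted).
Of those, in Section Blue: #6, #11, #12, #19 → 4.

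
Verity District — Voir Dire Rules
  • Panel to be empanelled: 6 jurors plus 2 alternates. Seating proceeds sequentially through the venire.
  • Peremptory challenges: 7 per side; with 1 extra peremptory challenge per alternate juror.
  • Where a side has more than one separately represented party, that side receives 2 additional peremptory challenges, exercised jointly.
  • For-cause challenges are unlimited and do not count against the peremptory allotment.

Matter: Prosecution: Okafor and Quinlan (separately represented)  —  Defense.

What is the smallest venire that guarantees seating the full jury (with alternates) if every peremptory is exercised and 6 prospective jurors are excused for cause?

Seats to fill: 6 + 2 alternates = 8.
Peremptories — Prosecution: 7 + 1×2 + 2 = 11; Defense: 7 + 1×2 = 9; total 20.
For-cause removals: 6.
Minimum venire: 8 + 20 + 6 = 34.

34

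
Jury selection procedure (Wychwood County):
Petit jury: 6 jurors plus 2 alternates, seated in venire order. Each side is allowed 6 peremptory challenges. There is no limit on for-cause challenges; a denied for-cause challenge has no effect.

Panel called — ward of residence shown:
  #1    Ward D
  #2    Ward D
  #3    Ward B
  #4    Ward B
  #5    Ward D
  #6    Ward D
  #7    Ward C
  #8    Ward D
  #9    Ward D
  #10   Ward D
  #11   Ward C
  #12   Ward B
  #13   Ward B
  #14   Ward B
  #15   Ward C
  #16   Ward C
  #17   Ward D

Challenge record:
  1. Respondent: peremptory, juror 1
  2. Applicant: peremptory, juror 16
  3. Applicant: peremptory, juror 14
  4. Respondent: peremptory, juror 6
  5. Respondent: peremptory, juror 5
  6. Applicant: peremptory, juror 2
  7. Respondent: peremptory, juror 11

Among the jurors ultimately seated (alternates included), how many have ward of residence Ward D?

3

Removed: #1, #2, #5, #6, #11, #14, #16.
Seated (8 incl. alternates): #3, #4, #7, #8, #9, #10, #12, #13.
Of those, in Ward D: #8, #9, #10 → 3.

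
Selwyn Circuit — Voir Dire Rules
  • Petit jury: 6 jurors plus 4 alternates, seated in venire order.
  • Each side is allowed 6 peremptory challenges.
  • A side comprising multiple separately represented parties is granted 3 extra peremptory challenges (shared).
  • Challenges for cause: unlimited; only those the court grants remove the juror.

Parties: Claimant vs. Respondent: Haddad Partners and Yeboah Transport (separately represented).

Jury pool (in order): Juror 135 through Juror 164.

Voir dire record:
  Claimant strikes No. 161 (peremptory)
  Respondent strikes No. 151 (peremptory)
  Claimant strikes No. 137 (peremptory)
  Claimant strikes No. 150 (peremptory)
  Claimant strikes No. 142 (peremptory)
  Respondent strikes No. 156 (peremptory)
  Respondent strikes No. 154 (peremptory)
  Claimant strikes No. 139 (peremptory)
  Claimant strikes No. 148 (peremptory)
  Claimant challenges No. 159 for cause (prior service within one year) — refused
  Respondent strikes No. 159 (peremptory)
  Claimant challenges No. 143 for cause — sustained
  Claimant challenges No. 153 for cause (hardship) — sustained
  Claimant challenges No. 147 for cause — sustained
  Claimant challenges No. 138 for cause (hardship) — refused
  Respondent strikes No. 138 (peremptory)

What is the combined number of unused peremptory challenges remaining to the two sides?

Claimant allotment: 6. Respondent allotment: 6 base + 3 multi-party = 9.
Claimant peremptories used: #161, #137, #150, #142, #139, #148 — 6 (for-cause on #159, #143, #153, #147, #138 don't count).
Respondent peremptories used: #151, #156, #154, #159, #138 — 5.
Remaining: (6 − 6) + (9 − 5) = 4.

4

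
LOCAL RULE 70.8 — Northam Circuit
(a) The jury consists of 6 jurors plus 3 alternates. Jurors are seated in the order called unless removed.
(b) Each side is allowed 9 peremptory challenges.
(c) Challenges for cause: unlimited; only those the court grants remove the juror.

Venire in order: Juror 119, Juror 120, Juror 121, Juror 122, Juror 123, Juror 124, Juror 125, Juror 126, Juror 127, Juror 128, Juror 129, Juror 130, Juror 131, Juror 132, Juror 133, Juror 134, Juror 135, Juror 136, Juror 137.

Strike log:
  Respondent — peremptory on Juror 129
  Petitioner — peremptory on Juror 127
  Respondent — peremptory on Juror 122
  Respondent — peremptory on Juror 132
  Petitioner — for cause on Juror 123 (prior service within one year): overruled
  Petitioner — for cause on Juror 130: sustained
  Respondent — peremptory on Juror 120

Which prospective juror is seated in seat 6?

Removed: #120, #122, #127, #129, #130, #132. (#123 stays — for-cause denied.)
Seating in order: seats 1–6 → #119, #121, #123, #124, #125, #126; alternates → #128, #131, #133.
So seat 6 is #126.

126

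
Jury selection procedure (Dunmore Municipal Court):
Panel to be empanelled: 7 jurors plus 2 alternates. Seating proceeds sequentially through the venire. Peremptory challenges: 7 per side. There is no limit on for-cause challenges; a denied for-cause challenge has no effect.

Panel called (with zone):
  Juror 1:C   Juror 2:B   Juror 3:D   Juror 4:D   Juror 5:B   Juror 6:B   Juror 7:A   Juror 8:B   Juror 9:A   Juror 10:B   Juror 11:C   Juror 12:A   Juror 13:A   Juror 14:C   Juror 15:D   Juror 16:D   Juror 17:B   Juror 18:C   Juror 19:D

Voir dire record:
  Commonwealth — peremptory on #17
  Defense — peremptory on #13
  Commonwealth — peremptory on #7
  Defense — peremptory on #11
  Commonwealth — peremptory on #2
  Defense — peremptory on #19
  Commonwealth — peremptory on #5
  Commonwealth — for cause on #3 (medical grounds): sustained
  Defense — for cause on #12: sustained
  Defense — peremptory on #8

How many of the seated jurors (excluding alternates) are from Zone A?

1

Removed: #2, #3, #5, #7, #8, #11, #12, #13, #17, #19.
Seated jurors 1–7: #1, #4, #6, #9, #10, #14, #15 (alternates #16, #18 not counted).
Of those, in Zone A: #9 → 1.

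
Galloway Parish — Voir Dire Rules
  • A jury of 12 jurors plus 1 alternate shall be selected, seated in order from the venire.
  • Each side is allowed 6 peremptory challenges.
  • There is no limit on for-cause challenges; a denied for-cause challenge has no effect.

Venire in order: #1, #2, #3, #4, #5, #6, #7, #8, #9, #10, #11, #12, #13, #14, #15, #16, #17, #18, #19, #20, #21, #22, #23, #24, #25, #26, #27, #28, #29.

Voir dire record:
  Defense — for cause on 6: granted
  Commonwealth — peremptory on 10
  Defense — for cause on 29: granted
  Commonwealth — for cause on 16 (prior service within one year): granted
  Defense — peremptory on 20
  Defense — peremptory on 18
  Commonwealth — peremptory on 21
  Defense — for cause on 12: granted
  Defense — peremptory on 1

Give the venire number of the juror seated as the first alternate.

Removed: #1, #6, #10, #12, #16, #18, #20, #21, #29.
Seating in order: seats 1–12 → #2, #3, #4, #5, #7, #8, #9, #11, #13, #14, #15, #17; alternates → #19.
So alternate 1 is #19.

19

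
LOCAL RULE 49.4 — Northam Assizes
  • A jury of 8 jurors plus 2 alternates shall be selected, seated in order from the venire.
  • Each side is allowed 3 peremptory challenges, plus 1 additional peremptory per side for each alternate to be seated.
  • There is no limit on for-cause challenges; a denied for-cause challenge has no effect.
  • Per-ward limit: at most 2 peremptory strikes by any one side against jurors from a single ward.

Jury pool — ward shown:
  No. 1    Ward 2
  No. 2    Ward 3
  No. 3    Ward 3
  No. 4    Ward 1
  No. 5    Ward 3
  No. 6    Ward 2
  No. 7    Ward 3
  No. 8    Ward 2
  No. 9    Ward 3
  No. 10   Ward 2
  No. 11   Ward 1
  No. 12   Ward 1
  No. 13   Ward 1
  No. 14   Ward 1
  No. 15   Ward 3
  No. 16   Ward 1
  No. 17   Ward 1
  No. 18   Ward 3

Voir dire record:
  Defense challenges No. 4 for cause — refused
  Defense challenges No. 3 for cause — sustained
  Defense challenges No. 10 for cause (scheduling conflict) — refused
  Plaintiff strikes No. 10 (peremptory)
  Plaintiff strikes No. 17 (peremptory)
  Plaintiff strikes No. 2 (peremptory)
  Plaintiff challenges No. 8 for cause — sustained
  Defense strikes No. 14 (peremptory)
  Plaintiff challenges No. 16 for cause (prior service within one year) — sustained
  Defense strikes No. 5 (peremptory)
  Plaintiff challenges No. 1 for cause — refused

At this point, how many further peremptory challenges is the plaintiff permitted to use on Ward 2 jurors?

Plaintiff peremptories so far: #10, #17, #2 — 3 of 5 used, 2 left overall.
Against Ward 2: #10 — 1 used; per-ward cap 2 leaves 1.
Binding limit: min(2, 1) = 1.

1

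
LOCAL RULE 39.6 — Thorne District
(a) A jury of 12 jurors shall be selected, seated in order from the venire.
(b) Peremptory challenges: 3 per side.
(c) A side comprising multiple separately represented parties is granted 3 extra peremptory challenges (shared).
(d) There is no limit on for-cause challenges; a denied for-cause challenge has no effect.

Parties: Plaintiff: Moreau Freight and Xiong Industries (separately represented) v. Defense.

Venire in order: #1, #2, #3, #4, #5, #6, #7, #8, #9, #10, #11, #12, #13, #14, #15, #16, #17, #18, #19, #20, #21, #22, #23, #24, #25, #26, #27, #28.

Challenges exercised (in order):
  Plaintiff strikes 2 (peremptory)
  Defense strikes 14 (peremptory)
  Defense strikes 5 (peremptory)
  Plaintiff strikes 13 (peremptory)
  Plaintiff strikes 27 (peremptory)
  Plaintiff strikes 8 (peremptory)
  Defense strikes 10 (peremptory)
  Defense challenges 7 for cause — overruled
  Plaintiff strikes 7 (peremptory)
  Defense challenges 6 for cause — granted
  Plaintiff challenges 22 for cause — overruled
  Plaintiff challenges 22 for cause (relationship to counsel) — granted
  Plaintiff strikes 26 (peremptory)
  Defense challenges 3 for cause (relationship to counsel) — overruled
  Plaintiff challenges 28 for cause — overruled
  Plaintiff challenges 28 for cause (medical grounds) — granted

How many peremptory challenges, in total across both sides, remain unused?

Plaintiff allotment: 3 base + 3 multi-party = 6. Defense allotment: 3.
Plaintiff peremptories used: #2, #13, #27, #8, #7, #26 — 6 (for-cause on #22, #22, #28, #28 don't count).
Defense peremptories used: #14, #5, #10 — 3 (for-cause on #7, #6, #3 don't count).
Remaining: (6 − 6) + (3 − 3) = 0.

0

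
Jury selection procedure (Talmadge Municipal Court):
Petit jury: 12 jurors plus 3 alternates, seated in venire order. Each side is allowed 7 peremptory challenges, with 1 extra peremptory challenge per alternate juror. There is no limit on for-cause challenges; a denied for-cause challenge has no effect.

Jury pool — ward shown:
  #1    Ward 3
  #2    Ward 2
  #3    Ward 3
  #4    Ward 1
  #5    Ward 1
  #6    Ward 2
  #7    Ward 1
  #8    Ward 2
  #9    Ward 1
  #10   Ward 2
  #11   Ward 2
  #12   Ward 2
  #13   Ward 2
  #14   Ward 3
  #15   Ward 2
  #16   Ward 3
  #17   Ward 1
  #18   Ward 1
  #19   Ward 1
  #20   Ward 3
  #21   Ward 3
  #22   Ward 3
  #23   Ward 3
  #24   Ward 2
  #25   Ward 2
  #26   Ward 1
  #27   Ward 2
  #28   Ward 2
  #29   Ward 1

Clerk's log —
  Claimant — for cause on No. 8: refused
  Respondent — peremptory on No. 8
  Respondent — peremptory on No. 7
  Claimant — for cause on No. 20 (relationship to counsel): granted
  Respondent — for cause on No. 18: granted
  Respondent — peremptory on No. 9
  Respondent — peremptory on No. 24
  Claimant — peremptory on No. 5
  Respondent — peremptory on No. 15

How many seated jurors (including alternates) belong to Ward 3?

6

Removed: #5, #7, #8, #9, #15, #18, #20, #24.
Seated (15 incl. alternates): #1, #2, #3, #4, #6, #10, #11, #12, #13, #14, #16, #17, #19, #21, #22.
Of those, in Ward 3: #1, #3, #14, #16, #21, #22 → 6.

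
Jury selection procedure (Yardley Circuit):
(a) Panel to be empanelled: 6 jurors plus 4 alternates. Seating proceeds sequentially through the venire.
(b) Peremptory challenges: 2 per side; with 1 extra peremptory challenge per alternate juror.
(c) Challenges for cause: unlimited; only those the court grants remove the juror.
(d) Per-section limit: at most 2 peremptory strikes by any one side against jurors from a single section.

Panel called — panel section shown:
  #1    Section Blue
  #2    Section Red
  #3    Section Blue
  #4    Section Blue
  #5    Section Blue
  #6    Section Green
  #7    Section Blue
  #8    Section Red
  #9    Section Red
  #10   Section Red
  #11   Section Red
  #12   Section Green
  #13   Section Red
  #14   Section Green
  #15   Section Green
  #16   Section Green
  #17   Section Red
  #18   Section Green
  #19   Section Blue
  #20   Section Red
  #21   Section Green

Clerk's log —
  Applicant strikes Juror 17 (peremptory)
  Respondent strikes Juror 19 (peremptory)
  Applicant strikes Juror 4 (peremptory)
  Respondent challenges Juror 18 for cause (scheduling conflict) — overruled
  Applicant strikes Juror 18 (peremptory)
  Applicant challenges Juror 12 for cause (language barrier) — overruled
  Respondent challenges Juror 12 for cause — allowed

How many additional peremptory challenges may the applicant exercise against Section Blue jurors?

1

Applicant peremptories so far: #17, #4, #18 — 3 of 6 used, 3 left overall.
Against Section Blue: #4 — 1 used; per-section cap 2 leaves 1.
Binding limit: min(3, 1) = 1.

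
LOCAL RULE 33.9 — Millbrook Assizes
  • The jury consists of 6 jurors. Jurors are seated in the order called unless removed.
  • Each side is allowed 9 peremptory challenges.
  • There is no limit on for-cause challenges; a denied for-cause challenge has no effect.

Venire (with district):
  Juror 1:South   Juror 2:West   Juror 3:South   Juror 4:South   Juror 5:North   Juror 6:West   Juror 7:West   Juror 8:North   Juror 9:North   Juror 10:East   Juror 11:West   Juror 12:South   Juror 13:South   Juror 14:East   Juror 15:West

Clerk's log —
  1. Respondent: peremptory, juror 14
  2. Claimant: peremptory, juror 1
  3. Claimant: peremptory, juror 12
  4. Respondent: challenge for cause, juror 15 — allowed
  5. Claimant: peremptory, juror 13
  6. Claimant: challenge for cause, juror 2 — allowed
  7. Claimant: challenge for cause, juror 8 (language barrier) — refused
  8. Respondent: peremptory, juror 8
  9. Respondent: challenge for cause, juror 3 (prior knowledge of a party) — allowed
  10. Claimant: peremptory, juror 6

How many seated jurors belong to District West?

2

Removed: #1, #2, #3, #6, #8, #12, #13, #14, #15.
Seated jurors 1–6: #4, #5, #7, #9, #10, #11.
Of those, in District West: #7, #11 → 2.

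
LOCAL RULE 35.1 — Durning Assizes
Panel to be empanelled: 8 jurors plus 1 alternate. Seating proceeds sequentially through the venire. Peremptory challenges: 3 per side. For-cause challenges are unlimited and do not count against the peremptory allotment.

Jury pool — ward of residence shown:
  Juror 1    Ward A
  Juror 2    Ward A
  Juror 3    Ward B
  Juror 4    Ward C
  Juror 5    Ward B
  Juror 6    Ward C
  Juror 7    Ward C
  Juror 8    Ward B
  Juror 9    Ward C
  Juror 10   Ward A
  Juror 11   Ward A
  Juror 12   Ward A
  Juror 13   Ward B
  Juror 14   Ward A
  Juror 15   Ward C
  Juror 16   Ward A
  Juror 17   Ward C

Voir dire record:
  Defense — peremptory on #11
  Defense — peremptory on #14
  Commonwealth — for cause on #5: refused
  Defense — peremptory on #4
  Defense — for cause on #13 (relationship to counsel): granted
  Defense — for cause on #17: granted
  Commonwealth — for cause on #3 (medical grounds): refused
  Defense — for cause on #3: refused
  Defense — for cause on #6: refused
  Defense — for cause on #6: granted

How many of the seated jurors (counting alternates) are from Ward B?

Removed: #4, #6, #11, #13, #14, #17.
Seated (9 incl. alternates): #1, #2, #3, #5, #7, #8, #9, #10, #12.
Of those, in Ward B: #3, #5, #8 → 3.

3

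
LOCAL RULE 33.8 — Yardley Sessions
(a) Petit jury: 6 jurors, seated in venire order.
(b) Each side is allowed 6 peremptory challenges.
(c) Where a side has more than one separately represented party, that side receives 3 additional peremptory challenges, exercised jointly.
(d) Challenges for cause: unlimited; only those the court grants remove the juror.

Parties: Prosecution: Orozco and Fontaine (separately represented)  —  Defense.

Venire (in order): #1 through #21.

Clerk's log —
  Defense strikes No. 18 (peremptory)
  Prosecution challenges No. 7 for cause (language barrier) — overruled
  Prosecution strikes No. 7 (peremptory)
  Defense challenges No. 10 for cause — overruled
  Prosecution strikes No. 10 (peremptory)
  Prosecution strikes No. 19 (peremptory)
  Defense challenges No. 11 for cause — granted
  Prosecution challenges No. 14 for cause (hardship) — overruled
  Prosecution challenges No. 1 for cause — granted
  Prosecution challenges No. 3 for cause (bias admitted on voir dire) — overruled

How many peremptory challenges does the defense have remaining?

Defense allotment: 6.
Defense peremptories used: #18 — 1 (for-cause on #10, #11 don't count).
Remaining: 6 − 1 = 5.

5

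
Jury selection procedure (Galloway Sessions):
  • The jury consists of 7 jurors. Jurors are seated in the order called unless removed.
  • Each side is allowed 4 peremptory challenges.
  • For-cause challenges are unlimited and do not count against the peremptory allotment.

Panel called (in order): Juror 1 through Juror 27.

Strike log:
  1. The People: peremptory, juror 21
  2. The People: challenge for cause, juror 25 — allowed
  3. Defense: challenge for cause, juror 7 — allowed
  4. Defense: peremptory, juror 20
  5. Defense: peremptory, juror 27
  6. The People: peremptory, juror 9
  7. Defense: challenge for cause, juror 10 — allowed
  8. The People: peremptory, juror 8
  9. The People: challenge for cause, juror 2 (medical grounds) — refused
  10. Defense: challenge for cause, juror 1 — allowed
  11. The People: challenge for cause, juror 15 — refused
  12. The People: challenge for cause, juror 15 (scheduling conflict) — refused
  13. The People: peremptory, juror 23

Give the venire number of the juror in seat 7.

Removed: #1, #7, #8, #9, #10, #20, #21, #23, #25, #27. (#2, #15 stay — for-cause denied.)
Seating in order: seats 1–7 → #2, #3, #4, #5, #6, #11, #12.
So seat 7 is #12.

12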